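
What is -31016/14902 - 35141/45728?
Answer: -970985415/340719328 ≈ -2.8498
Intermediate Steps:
-31016/14902 - 35141/45728 = -31016*1/14902 - 35141*1/45728 = -15508/7451 - 35141/45728 = -970985415/340719328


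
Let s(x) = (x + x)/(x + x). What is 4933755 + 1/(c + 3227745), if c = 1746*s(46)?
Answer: 15933517368706/3229491 ≈ 4.9338e+6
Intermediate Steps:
s(x) = 1 (s(x) = (2*x)/((2*x)) = (2*x)*(1/(2*x)) = 1)
c = 1746 (c = 1746*1 = 1746)
4933755 + 1/(c + 3227745) = 4933755 + 1/(1746 + 3227745) = 4933755 + 1/3229491 = 15933517368706/3229491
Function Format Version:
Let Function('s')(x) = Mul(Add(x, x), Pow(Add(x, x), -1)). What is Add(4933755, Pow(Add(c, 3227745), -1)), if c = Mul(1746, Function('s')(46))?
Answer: Rational(15933517368706, 3229491) ≈ 4.9338e+6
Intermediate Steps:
Function('s')(x) = 1 (Function('s')(x) = Mul(Mul(2, x), Pow(Mul(2, x), -1)) = Mul(Mul(2, x), Mul(Rational(1, 2), Pow(x, -1))) = 1)
c = 1746 (c = Mul(1746, 1) = 1746)
Add(4933755, Pow(Add(c, 3227745), -1)) = Add(4933755, Pow(Add(1746, 3227745), -1)) = Add(4933755, Pow(3229491, -1)) = Add(4933755, Rational(1, 3229491)) = Rational(15933517368706, 3229491)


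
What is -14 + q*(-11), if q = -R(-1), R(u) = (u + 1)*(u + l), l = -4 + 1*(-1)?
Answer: -14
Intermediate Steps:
l = -5 (l = -4 - 1 = -5)
R(u) = (1 + u)*(-5 + u) (R(u) = (u + 1)*(u - 5) = (1 + u)*(-5 + u))
q = 0 (q = -(-5 + (-1)² - 4*(-1)) = -(-5 + 1 + 4) = -1*0 = 0)
-14 + q*(-11) = -14 + 0*(-11) = -14 + 0 = -14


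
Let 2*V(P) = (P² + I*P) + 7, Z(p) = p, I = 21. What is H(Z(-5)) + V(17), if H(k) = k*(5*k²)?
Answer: -597/2 ≈ -298.50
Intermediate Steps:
V(P) = 7/2 + P²/2 + 21*P/2 (V(P) = ((P² + 21*P) + 7)/2 = (7 + P² + 21*P)/2 = 7/2 + P²/2 + 21*P/2)
H(k) = 5*k³
H(Z(-5)) + V(17) = 5*(-5)³ + (7/2 + (½)*17² + (21/2)*17) = 5*(-125) + (7/2 + (½)*289 + 357/2) = -625 + (7/2 + 289/2 + 357/2) = -625 + 653/2 = -597/2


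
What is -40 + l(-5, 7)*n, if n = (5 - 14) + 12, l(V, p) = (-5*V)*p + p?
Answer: 506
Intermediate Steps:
l(V, p) = p - 5*V*p (l(V, p) = -5*V*p + p = p - 5*V*p)
n = 3 (n = -9 + 12 = 3)
-40 + l(-5, 7)*n = -40 + (7*(1 - 5*(-5)))*3 = -40 + (7*(1 + 25))*3 = -40 + (7*26)*3 = -40 + 182*3 = -40 + 546 = 506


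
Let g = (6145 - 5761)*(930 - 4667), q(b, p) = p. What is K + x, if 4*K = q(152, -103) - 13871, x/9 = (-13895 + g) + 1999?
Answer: -26051259/2 ≈ -1.3026e+7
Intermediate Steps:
g = -1435008 (g = 384*(-3737) = -1435008)
x = -13022136 (x = 9*((-13895 - 1435008) + 1999) = 9*(-1448903 + 1999) = 9*(-1446904) = -13022136)
K = -6987/2 (K = (-103 - 13871)/4 = (¼)*(-13974) = -6987/2 ≈ -3493.5)
K + x = -6987/2 - 13022136 = -26051259/2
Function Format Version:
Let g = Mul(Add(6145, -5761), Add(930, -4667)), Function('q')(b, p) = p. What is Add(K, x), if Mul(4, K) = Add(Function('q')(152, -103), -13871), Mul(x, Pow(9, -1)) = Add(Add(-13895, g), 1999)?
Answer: Rational(-26051259, 2) ≈ -1.3026e+7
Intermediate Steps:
g = -1435008 (g = Mul(384, -3737) = -1435008)
x = -13022136 (x = Mul(9, Add(Add(-13895, -1435008), 1999)) = Mul(9, Add(-1448903, 1999)) = Mul(9, -1446904) = -13022136)
K = Rational(-6987, 2) (K = Mul(Rational(1, 4), Add(-103, -13871)) = Mul(Rational(1, 4), -13974) = Rational(-6987, 2) ≈ -3493.5)
Add(K, x) = Add(Rational(-6987, 2), -13022136) = Rational(-26051259, 2)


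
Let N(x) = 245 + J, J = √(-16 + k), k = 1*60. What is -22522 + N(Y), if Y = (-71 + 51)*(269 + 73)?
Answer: -22277 + 2*√11 ≈ -22270.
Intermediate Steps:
k = 60
J = 2*√11 (J = √(-16 + 60) = √44 = 2*√11 ≈ 6.6332)
Y = -6840 (Y = -20*342 = -6840)
N(x) = 245 + 2*√11
-22522 + N(Y) = -22522 + (245 + 2*√11) = -22277 + 2*√11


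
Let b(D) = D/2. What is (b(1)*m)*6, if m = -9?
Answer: -27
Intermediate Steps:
b(D) = D/2 (b(D) = D*(1/2) = D/2)
(b(1)*m)*6 = (((1/2)*1)*(-9))*6 = ((1/2)*(-9))*6 = -9/2*6 = -27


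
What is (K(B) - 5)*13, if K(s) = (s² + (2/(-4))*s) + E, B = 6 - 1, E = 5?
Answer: 585/2 ≈ 292.50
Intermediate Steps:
B = 5
K(s) = 5 + s² - s/2 (K(s) = (s² + (2/(-4))*s) + 5 = (s² + (2*(-¼))*s) + 5 = (s² - s/2) + 5 = 5 + s² - s/2)
(K(B) - 5)*13 = ((5 + 5² - ½*5) - 5)*13 = ((5 + 25 - 5/2) - 5)*13 = (55/2 - 5)*13 = (45/2)*13 = 585/2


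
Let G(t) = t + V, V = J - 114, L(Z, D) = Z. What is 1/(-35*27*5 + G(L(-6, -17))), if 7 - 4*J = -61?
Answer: -1/4828 ≈ -0.00020713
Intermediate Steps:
J = 17 (J = 7/4 - ¼*(-61) = 7/4 + 61/4 = 17)
V = -97 (V = 17 - 114 = -97)
G(t) = -97 + t (G(t) = t - 97 = -97 + t)
1/(-35*27*5 + G(L(-6, -17))) = 1/(-35*27*5 + (-97 - 6)) = 1/(-945*5 - 103) = 1/(-4725 - 103) = 1/(-4828) = -1/4828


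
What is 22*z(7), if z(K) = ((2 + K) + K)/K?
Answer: 352/7 ≈ 50.286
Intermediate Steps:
z(K) = (2 + 2*K)/K
22*z(7) = 22*(2 + 2/7) = 22*(16/7) = 352/7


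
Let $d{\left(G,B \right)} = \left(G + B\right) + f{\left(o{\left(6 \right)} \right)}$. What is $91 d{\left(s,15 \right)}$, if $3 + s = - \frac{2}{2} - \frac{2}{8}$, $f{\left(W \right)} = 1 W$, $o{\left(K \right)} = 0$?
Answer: $\frac{3913}{4} \approx 978.25$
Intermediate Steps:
$f{\left(W \right)} = W$
$s = - \frac{17}{4}$ ($s = -3 - \left(1 + \frac{1}{4}\right) = -3 - \frac{5}{4} = - \frac{17}{4} \approx -4.25$)
$d{\left(G,B \right)} = B + G$ ($d{\left(G,B \right)} = \left(G + B\right) + 0 = \left(B + G\right) + 0 = B + G$)
$91 d{\left(s,15 \right)} = 91 \left(15 - \frac{17}{4}\right) = 91 \cdot \frac{43}{4} = \frac{3913}{4}$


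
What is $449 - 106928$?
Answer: $-106479$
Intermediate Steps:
$449 - 106928 = -106479$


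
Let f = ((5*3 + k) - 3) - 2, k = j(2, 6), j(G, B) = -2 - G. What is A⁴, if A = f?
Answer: 1296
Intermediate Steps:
k = -4 (k = -2 - 1*2 = -2 - 2 = -4)
f = 6 (f = ((5*3 - 4) - 3) - 2 = ((15 - 4) - 3) - 2 = (11 - 3) - 2 = 8 - 2 = 6)
A = 6
A⁴ = 6⁴ = 1296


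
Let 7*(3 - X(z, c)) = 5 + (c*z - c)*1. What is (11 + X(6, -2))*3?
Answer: 309/7 ≈ 44.143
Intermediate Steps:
X(z, c) = 16/7 + c/7 - c*z/7 (X(z, c) = 3 - (5 + (c*z - c)*1)/7 = 3 - (5 + (-c + c*z)*1)/7 = 3 - (5 + (-c + c*z))/7 = 3 - (5 - c + c*z)/7 = 3 + (-5/7 + c/7 - c*z/7) = 16/7 + c/7 - c*z/7)
(11 + X(6, -2))*3 = (11 + (16/7 + (⅐)*(-2) - ⅐*(-2)*6))*3 = (11 + (16/7 - 2/7 + 12/7))*3 = (11 + 26/7)*3 = (103/7)*3 = 309/7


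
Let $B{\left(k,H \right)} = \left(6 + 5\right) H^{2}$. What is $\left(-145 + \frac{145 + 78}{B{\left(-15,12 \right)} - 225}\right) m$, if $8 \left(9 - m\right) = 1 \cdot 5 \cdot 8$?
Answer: $- \frac{787328}{1359} \approx -579.34$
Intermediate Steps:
$B{\left(k,H \right)} = 11 H^{2}$
$m = 4$ ($m = 9 - \frac{1 \cdot 5 \cdot 8}{8} = 9 - \frac{5 \cdot 8}{8} = 9 - 5 = 4$)
$\left(-145 + \frac{145 + 78}{B{\left(-15,12 \right)} - 225}\right) m = \left(-145 + \frac{145 + 78}{11 \cdot 12^{2} - 225}\right) 4 = \left(-145 + \frac{223}{11 \cdot 144 - 225}\right) 4 = \left(-145 + \frac{223}{1584 - 225}\right) 4 = \left(-145 + \frac{223}{1359}\right) 4 = \left(- \frac{196832}{1359}\right) 4 = - \frac{787328}{1359}$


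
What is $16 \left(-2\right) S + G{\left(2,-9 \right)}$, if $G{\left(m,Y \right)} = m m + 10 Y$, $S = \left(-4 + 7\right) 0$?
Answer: $-86$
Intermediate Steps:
$S = 0$ ($S = 3 \cdot 0 = 0$)
$G{\left(m,Y \right)} = m^{2} + 10 Y$
$16 \left(-2\right) S + G{\left(2,-9 \right)} = 16 \left(-2\right) 0 + \left(2^{2} + 10 \left(-9\right)\right) = \left(-32\right) 0 + \left(4 - 90\right) = 0 - 86 = -86$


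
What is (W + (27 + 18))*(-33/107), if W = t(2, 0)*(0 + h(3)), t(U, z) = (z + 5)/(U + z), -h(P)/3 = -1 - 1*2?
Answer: -4455/214 ≈ -20.818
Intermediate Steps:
h(P) = 9 (h(P) = -3*(-1 - 1*2) = -3*(-1 - 2) = -3*(-3) = 9)
t(U, z) = (5 + z)/(U + z)
W = 45/2 (W = ((5 + 0)/(2 + 0))*(0 + 9) = (5/2)*9 = 45/2 ≈ 22.500)
(W + (27 + 18))*(-33/107) = (45/2 + (27 + 18))*(-33/107) = (45/2 + 45)*(-33*1/107) = (135/2)*(-33/107) = -4455/214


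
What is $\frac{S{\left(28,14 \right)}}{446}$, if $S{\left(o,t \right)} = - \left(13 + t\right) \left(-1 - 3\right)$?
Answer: $\frac{54}{223} \approx 0.24215$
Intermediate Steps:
$S{\left(o,t \right)} = 52 + 4 t$ ($S{\left(o,t \right)} = - \left(13 + t\right) \left(-4\right) = - (-52 - 4 t) = 52 + 4 t$)
$\frac{S{\left(28,14 \right)}}{446} = \frac{52 + 4 \cdot 14}{446} = \left(52 + 56\right) \frac{1}{446} = 108 \cdot \frac{1}{446} = \frac{54}{223}$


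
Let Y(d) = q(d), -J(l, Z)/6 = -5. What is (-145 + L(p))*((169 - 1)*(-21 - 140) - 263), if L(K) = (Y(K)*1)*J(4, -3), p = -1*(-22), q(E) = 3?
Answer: 1502105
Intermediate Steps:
J(l, Z) = 30 (J(l, Z) = -6*(-5) = 30)
Y(d) = 3
p = 22
L(K) = 90 (L(K) = (3*1)*30 = 3*30 = 90)
(-145 + L(p))*((169 - 1)*(-21 - 140) - 263) = (-145 + 90)*((169 - 1)*(-21 - 140) - 263) = -55*(168*(-161) - 263) = -55*(-27048 - 263) = -55*(-27311) = 1502105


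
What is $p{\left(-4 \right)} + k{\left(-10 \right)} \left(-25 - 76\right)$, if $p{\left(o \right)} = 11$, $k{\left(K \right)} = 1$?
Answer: $-90$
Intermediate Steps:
$p{\left(-4 \right)} + k{\left(-10 \right)} \left(-25 - 76\right) = 11 + 1 \left(-25 - 76\right) = 11 + 1 \left(-101\right) = 11 - 101 = -90$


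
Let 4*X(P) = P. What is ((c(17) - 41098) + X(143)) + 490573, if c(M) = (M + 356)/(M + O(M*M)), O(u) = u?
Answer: 275101325/612 ≈ 4.4951e+5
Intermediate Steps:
X(P) = P/4
c(M) = (356 + M)/(M + M²) (c(M) = (M + 356)/(M + M*M) = (356 + M)/(M + M²))
((c(17) - 41098) + X(143)) + 490573 = (((356 + 17)/(17*(1 + 17)) - 41098) + (¼)*143) + 490573 = (((1/17)*373/18 - 41098) + 143/4) + 490573 = (((1/17)*(1/18)*373 - 41098) + 143/4) + 490573 = ((373/306 - 41098) + 143/4) + 490573 = (-12575615/306 + 143/4) + 490573 = -25129351/612 + 490573 = 275101325/612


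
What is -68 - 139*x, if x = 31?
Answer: -4377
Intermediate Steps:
-68 - 139*x = -68 - 139*31 = -68 - 4309 = -4377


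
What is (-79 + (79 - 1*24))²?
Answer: 576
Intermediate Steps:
(-79 + (79 - 1*24))² = (-79 + (79 - 24))² = (-79 + 55)² = (-24)² = 576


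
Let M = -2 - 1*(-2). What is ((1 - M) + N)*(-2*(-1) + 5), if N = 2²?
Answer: 35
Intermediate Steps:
M = 0 (M = -2 + 2 = 0)
N = 4
((1 - M) + N)*(-2*(-1) + 5) = ((1 - 1*0) + 4)*(-2*(-1) + 5) = ((1 + 0) + 4)*(2 + 5) = (1 + 4)*7 = 5*7 = 35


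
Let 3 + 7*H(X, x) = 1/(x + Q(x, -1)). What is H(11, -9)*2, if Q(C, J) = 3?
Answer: -19/21 ≈ -0.90476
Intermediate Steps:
H(X, x) = -3/7 + 1/(7*(3 + x)) (H(X, x) = -3/7 + 1/(7*(x + 3)) = -3/7 + 1/(7*(3 + x)))
H(11, -9)*2 = ((-8 - 3*(-9))/(7*(3 - 9)))*2 = ((1/7)*(-8 + 27)/(-6))*2 = ((1/7)*(-1/6)*19)*2 = -19/42*2 = -19/21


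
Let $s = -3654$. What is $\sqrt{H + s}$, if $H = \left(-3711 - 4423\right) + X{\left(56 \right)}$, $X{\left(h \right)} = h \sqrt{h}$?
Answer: $2 \sqrt{-2947 + 28 \sqrt{14}} \approx 106.63 i$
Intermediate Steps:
$X{\left(h \right)} = h^{\frac{3}{2}}$
$H = -8134 + 112 \sqrt{14}$ ($H = \left(-3711 - 4423\right) + 56^{\frac{3}{2}} = -8134 + 112 \sqrt{14} \approx -7714.9$)
$\sqrt{H + s} = \sqrt{\left(-8134 + 112 \sqrt{14}\right) - 3654} = \sqrt{-11788 + 112 \sqrt{14}}$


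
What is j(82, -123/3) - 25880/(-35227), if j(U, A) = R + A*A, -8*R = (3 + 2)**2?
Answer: 473059061/281816 ≈ 1678.6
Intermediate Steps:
R = -25/8 (R = -(3 + 2)**2/8 = -1/8*5**2 = -1/8*25 = -25/8 ≈ -3.1250)
j(U, A) = -25/8 + A**2 (j(U, A) = -25/8 + A*A = -25/8 + A**2)
j(82, -123/3) - 25880/(-35227) = (-25/8 + (-123/3)**2) - 25880/(-35227) = (-25/8 + (-123*1/3)**2) - 25880*(-1/35227) = (-25/8 + (-41)**2) + 25880/35227 = (-25/8 + 1681) + 25880/35227 = 13423/8 + 25880/35227 = 473059061/281816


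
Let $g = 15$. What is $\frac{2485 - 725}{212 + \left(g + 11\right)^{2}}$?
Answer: $\frac{220}{111} \approx 1.982$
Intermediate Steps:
$\frac{2485 - 725}{212 + \left(g + 11\right)^{2}} = \frac{2485 - 725}{212 + \left(15 + 11\right)^{2}} = \frac{1760}{212 + 26^{2}} = \frac{1760}{212 + 676} = \frac{1760}{888} = 1760 \cdot \frac{1}{888} = \frac{220}{111}$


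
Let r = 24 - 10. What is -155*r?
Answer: -2170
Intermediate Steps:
r = 14
-155*r = -155*14 = -31*70 = -2170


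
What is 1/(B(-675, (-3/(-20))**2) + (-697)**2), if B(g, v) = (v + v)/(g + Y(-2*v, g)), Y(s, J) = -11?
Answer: 137200/66652994791 ≈ 2.0584e-6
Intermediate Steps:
B(g, v) = 2*v/(-11 + g) (B(g, v) = (v + v)/(g - 11) = (2*v)/(-11 + g) = 2*v/(-11 + g))
1/(B(-675, (-3/(-20))**2) + (-697)**2) = 1/(2*(-3/(-20))**2/(-11 - 675) + (-697)**2) = 1/(2*(-3*(-1/20))**2/(-686) + 485809) = 1/(2*(3/20)**2*(-1/686) + 485809) = 1/(2*(9/400)*(-1/686) + 485809) = 1/(-9/137200 + 485809) = 1/(66652994791/137200) = 137200/66652994791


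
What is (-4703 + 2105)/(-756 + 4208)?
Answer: -1299/1726 ≈ -0.75261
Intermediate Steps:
(-4703 + 2105)/(-756 + 4208) = -2598/3452 = -2598*1/3452 = -1299/1726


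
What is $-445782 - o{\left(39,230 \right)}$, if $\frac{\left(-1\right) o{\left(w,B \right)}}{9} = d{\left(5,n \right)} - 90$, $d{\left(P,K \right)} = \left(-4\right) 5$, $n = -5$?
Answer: $-446772$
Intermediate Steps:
$d{\left(P,K \right)} = -20$
$o{\left(w,B \right)} = 990$ ($o{\left(w,B \right)} = - 9 \left(-20 - 90\right) = \left(-9\right) \left(-110\right) = 990$)
$-445782 - o{\left(39,230 \right)} = -445782 - 990 = -446772$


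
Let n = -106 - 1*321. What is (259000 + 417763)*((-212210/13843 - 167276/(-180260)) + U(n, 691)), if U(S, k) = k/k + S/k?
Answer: -4090009602716485849/431069843345 ≈ -9.4880e+6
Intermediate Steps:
n = -427 (n = -106 - 321 = -427)
U(S, k) = 1 + S/k
(259000 + 417763)*((-212210/13843 - 167276/(-180260)) + U(n, 691)) = (259000 + 417763)*((-212210/13843 - 167276/(-180260)) + (-427 + 691)/691) = 676763*((-212210*1/13843 - 167276*(-1/180260)) + (1/691)*264) = 676763*((-212210/13843 + 41819/45065) + 264/691) = 676763*(-8984343233/623834795 + 264/691) = 676763*(-6043488788123/431069843345) = -4090009602716485849/431069843345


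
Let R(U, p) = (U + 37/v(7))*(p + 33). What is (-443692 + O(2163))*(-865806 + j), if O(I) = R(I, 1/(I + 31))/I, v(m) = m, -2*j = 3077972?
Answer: 17720987616867432664/16609677 ≈ 1.0669e+12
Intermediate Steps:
j = -1538986 (j = -1/2*3077972 = -1538986)
R(U, p) = (33 + p)*(37/7 + U) (R(U, p) = (U + 37/7)*(p + 33) = (U + 37*(1/7))*(33 + p) = (U + 37/7)*(33 + p) = (37/7 + U)*(33 + p) = (33 + p)*(37/7 + U))
O(I) = (1221/7 + 37/(7*(31 + I)) + I*(33 + 1/(31 + I)))/I (O(I) = (1221/7 + 37/(7*(I + 31)) + I*(33 + 1/(I + 31)))/I = (1221/7 + 37/(7*(31 + I)) + I*(33 + 1/(31 + I)))/I)
(-443692 + O(2163))*(-865806 + j) = (-443692 + (1/7)*(37888 + 231*2163**2 + 8389*2163)/(2163*(31 + 2163)))*(-865806 - 1538986) = (-443692 + (1/7)*(1/2163)*(37888 + 231*4678569 + 18145407)/2194)*(-2404792) = (-443692 + (1/7)*(1/2163)*(1/2194)*(37888 + 1080749439 + 18145407))*(-2404792) = (-443692 + (1/7)*(1/2163)*(1/2194)*1098932734)*(-2404792) = (-443692 + 549466367/16609677)*(-2404792) = -7369031341117/16609677*(-2404792) = 17720987616867432664/16609677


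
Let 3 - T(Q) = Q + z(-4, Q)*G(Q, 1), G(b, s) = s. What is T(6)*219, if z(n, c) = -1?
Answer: -438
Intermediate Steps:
T(Q) = 4 - Q (T(Q) = 3 - (Q - 1*1) = 3 - (Q - 1) = 3 - (-1 + Q) = 3 + (1 - Q) = 4 - Q)
T(6)*219 = (4 - 1*6)*219 = (4 - 6)*219 = -2*219 = -438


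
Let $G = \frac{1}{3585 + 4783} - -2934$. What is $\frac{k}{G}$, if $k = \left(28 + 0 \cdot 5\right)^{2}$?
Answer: $\frac{6560512}{24551713} \approx 0.26721$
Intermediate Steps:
$G = \frac{24551713}{8368}$ ($G = \frac{1}{8368} + 2934 = \frac{24551713}{8368} \approx 2934.0$)
$k = 784$ ($k = \left(28 + 0\right)^{2} = 28^{2} = 784$)
$\frac{k}{G} = \frac{784}{\frac{24551713}{8368}} = 784 \cdot \frac{8368}{24551713} = \frac{6560512}{24551713}$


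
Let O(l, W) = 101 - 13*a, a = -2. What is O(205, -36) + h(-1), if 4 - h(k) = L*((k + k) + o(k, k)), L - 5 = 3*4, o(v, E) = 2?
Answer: 131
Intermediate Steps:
L = 17 (L = 5 + 3*4 = 5 + 12 = 17)
O(l, W) = 127 (O(l, W) = 101 - 13*(-2) = 101 + 26 = 127)
h(k) = -30 - 34*k (h(k) = 4 - 17*((k + k) + 2) = 4 - 17*(2*k + 2) = 4 - 17*(2 + 2*k) = 4 - (34 + 34*k) = 4 + (-34 - 34*k) = -30 - 34*k)
O(205, -36) + h(-1) = 127 + (-30 - 34*(-1)) = 127 + (-30 + 34) = 127 + 4 = 131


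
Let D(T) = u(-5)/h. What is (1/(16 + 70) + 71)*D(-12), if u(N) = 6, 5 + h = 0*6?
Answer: -18321/215 ≈ -85.214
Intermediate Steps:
h = -5 (h = -5 + 0*6 = -5 + 0 = -5)
D(T) = -6/5 (D(T) = 6/(-5) = 6*(-1/5) = -6/5)
(1/(16 + 70) + 71)*D(-12) = (1/(16 + 70) + 71)*(-6/5) = (1/86 + 71)*(-6/5) = (6107/86)*(-6/5) = -18321/215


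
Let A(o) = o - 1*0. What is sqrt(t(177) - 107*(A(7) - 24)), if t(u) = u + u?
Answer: sqrt(2173) ≈ 46.615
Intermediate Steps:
A(o) = o (A(o) = o + 0 = o)
t(u) = 2*u
sqrt(t(177) - 107*(A(7) - 24)) = sqrt(2*177 - 107*(7 - 24)) = sqrt(354 - 107*(-17)) = sqrt(354 + 1819) = sqrt(2173)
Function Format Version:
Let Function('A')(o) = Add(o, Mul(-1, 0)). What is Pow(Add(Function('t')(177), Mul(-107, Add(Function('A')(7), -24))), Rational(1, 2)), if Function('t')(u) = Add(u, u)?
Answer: Pow(2173, Rational(1, 2)) ≈ 46.615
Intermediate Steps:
Function('A')(o) = o (Function('A')(o) = Add(o, 0) = o)
Function('t')(u) = Mul(2, u)
Pow(Add(Function('t')(177), Mul(-107, Add(Function('A')(7), -24))), Rational(1, 2)) = Pow(Add(Mul(2, 177), Mul(-107, Add(7, -24))), Rational(1, 2)) = Pow(Add(354, Mul(-107, -17)), Rational(1, 2)) = Pow(Add(354, 1819), Rational(1, 2)) = Pow(2173, Rational(1, 2))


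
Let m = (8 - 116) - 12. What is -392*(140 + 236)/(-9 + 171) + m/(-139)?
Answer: -10234024/11259 ≈ -908.96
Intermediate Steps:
m = -120 (m = -108 - 12 = -120)
-392*(140 + 236)/(-9 + 171) + m/(-139) = -392*(140 + 236)/(-9 + 171) - 120/(-139) = -392/(162/376) - 120*(-1/139) = -392/(162*(1/376)) + 120/139 = -392/81/188 + 120/139 = -392*188/81 + 120/139 = -73696/81 + 120/139 = -10234024/11259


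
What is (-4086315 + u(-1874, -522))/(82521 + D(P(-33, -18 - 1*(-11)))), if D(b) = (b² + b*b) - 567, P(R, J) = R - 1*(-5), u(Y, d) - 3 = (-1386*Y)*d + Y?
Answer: -679956097/41761 ≈ -16282.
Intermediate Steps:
u(Y, d) = 3 + Y - 1386*Y*d (u(Y, d) = 3 + ((-1386*Y)*d + Y) = 3 + (-1386*Y*d + Y) = 3 + (Y - 1386*Y*d) = 3 + Y - 1386*Y*d)
P(R, J) = 5 + R (P(R, J) = R + 5 = 5 + R)
D(b) = -567 + 2*b² (D(b) = (b² + b²) - 567 = 2*b² - 567 = -567 + 2*b²)
(-4086315 + u(-1874, -522))/(82521 + D(P(-33, -18 - 1*(-11)))) = (-4086315 + (3 - 1874 - 1386*(-1874)*(-522)))/(82521 + (-567 + 2*(5 - 33)²)) = (-4086315 + (3 - 1874 - 1355824008))/(82521 + (-567 + 2*(-28)²)) = (-4086315 - 1355825879)/(82521 + (-567 + 2*784)) = -1359912194/(82521 + (-567 + 1568)) = -1359912194/(82521 + 1001) = -1359912194/83522 = -1359912194*1/83522 = -679956097/41761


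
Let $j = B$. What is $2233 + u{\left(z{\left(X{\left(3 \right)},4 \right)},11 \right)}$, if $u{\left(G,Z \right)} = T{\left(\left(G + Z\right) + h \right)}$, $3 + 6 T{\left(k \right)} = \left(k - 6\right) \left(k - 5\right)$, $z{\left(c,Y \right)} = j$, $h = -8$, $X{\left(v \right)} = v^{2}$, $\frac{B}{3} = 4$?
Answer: $\frac{4495}{2} \approx 2247.5$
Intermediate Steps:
$B = 12$ ($B = 3 \cdot 4 = 12$)
$j = 12$
$z{\left(c,Y \right)} = 12$
$T{\left(k \right)} = - \frac{1}{2} + \frac{\left(-6 + k\right) \left(-5 + k\right)}{6}$ ($T{\left(k \right)} = - \frac{1}{2} + \frac{\left(k - 6\right) \left(k - 5\right)}{6} = - \frac{1}{2} + \frac{\left(-6 + k\right) \left(-5 + k\right)}{6}$)
$u{\left(G,Z \right)} = \frac{115}{6} - \frac{11 G}{6} - \frac{11 Z}{6} + \frac{\left(-8 + G + Z\right)^{2}}{6}$ ($u{\left(G,Z \right)} = \frac{9}{2} - \frac{11 \left(\left(G + Z\right) - 8\right)}{6} + \frac{\left(\left(G + Z\right) - 8\right)^{2}}{6} = \frac{9}{2} - \frac{11 \left(-8 + G + Z\right)}{6} + \frac{\left(-8 + G + Z\right)^{2}}{6} = \frac{9}{2} - \left(- \frac{44}{3} + \frac{11 G}{6} + \frac{11 Z}{6}\right) + \frac{\left(-8 + G + Z\right)^{2}}{6} = \frac{115}{6} - \frac{11 G}{6} - \frac{11 Z}{6} + \frac{\left(-8 + G + Z\right)^{2}}{6}$)
$2233 + u{\left(z{\left(X{\left(3 \right)},4 \right)},11 \right)} = 2233 + \left(\frac{115}{6} - 22 - \frac{121}{6} + \frac{\left(-8 + 12 + 11\right)^{2}}{6}\right) = 2233 + \left(\frac{115}{6} - 22 - \frac{121}{6} + \frac{15^{2}}{6}\right) = 2233 + \left(\frac{115}{6} - 22 - \frac{121}{6} + \frac{1}{6} \cdot 225\right) = 2233 + \left(\frac{115}{6} - 22 - \frac{121}{6} + \frac{75}{2}\right) = 2233 + \frac{29}{2} = \frac{4495}{2}$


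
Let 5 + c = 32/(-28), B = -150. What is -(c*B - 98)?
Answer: -5764/7 ≈ -823.43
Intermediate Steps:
c = -43/7 (c = -5 + 32/(-28) = -5 + 32*(-1/28) = -5 - 8/7 = -43/7 ≈ -6.1429)
-(c*B - 98) = -(-43/7*(-150) - 98) = -(6450/7 - 98) = -1*5764/7 = -5764/7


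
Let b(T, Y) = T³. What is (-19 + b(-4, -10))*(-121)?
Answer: 10043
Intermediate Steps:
(-19 + b(-4, -10))*(-121) = (-19 + (-4)³)*(-121) = (-19 - 64)*(-121) = -83*(-121) = 10043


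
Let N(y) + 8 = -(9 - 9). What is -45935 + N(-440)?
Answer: -45943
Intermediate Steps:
N(y) = -8 (N(y) = -8 - (9 - 9) = -8 - 1*0 = -8 + 0 = -8)
-45935 + N(-440) = -45935 - 8 = -45943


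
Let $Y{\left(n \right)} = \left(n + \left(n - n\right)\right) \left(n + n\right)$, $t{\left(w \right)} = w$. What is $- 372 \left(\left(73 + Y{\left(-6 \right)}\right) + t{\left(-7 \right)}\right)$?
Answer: $-51336$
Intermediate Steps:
$Y{\left(n \right)} = 2 n^{2}$ ($Y{\left(n \right)} = \left(n + 0\right) 2 n = n 2 n = 2 n^{2}$)
$- 372 \left(\left(73 + Y{\left(-6 \right)}\right) + t{\left(-7 \right)}\right) = - 372 \left(\left(73 + 2 \left(-6\right)^{2}\right) - 7\right) = - 372 \left(\left(73 + 2 \cdot 36\right) - 7\right) = - 372 \left(\left(73 + 72\right) - 7\right) = - 372 \left(145 - 7\right) = \left(-372\right) 138 = -51336$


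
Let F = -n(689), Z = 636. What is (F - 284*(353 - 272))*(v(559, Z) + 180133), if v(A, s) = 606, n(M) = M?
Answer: -4282249127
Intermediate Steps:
F = -689 (F = -1*689 = -689)
(F - 284*(353 - 272))*(v(559, Z) + 180133) = (-689 - 284*(353 - 272))*(606 + 180133) = (-689 - 284*81)*180739 = (-689 - 23004)*180739 = -23693*180739 = -4282249127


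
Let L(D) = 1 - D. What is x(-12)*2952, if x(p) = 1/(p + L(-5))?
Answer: -492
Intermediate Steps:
x(p) = 1/(6 + p) (x(p) = 1/(p + (1 - 1*(-5))) = 1/(p + (1 + 5)) = 1/(p + 6) = 1/(6 + p))
x(-12)*2952 = 2952/(6 - 12) = 2952/(-6) = -1/6*2952 = -492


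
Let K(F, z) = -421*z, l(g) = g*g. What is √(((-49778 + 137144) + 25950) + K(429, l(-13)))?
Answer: √42167 ≈ 205.35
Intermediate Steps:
l(g) = g²
√(((-49778 + 137144) + 25950) + K(429, l(-13))) = √(((-49778 + 137144) + 25950) - 421*(-13)²) = √((87366 + 25950) - 421*169) = √(113316 - 71149) = √42167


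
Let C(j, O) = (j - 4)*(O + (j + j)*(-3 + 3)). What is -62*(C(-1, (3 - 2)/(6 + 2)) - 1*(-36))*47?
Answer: -412331/4 ≈ -1.0308e+5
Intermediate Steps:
C(j, O) = O*(-4 + j) (C(j, O) = (-4 + j)*(O + (2*j)*0) = (-4 + j)*(O + 0) = (-4 + j)*O = O*(-4 + j))
-62*(C(-1, (3 - 2)/(6 + 2)) - 1*(-36))*47 = -62*(((3 - 2)/(6 + 2))*(-4 - 1) - 1*(-36))*47 = -62*((1/8)*(-5) + 36)*47 = -62*(-5/8 + 36)*47 = -62*283/8*47 = -8773/4*47 = -412331/4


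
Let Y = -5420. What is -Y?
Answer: 5420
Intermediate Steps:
-Y = -1*(-5420) = 5420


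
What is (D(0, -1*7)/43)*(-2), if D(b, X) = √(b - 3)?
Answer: -2*I*√3/43 ≈ -0.08056*I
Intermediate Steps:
D(b, X) = √(-3 + b)
(D(0, -1*7)/43)*(-2) = (√(-3 + 0)/43)*(-2) = (√(-3)/43)*(-2) = ((I*√3)/43)*(-2) = (I*√3/43)*(-2) = -2*I*√3/43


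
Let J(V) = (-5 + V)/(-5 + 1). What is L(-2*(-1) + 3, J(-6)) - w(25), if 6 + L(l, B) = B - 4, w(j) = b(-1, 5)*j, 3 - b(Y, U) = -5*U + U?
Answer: -2329/4 ≈ -582.25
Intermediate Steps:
b(Y, U) = 3 + 4*U (b(Y, U) = 3 - (-5*U + U) = 3 - (-4)*U = 3 + 4*U)
w(j) = 23*j (w(j) = (3 + 4*5)*j = (3 + 20)*j = 23*j)
J(V) = 5/4 - V/4 (J(V) = (-5 + V)/(-4) = (-5 + V)*(-¼) = 5/4 - V/4)
L(l, B) = -10 + B (L(l, B) = -6 + (B - 4) = -6 + (-4 + B) = -10 + B)
L(-2*(-1) + 3, J(-6)) - w(25) = (-10 + (5/4 - ¼*(-6))) - 23*25 = (-10 + (5/4 + 3/2)) - 1*575 = (-10 + 11/4) - 575 = -29/4 - 575 = -2329/4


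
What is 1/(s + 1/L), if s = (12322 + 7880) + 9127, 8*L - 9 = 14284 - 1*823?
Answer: 6735/197530819 ≈ 3.4096e-5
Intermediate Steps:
L = 6735/4 (L = 9/8 + (14284 - 1*823)/8 = 9/8 + (14284 - 823)/8 = 9/8 + (⅛)*13461 = 9/8 + 13461/8 = 6735/4 ≈ 1683.8)
s = 29329 (s = 20202 + 9127 = 29329)
1/(s + 1/L) = 1/(29329 + 1/(6735/4)) = 1/(29329 + 4/6735) = 1/(197530819/6735) = 6735/197530819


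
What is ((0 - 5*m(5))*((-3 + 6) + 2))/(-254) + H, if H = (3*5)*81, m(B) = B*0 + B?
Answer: 308735/254 ≈ 1215.5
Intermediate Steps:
m(B) = B (m(B) = 0 + B = B)
H = 1215 (H = 15*81 = 1215)
((0 - 5*m(5))*((-3 + 6) + 2))/(-254) + H = ((0 - 5*5)*((-3 + 6) + 2))/(-254) + 1215 = -(0 - 25)*(3 + 2)/254 + 1215 = -(-25)*5/254 + 1215 = -1/254*(-125) + 1215 = 125/254 + 1215 = 308735/254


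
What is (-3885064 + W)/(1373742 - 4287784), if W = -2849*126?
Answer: 2122019/1457021 ≈ 1.4564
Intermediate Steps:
W = -358974
(-3885064 + W)/(1373742 - 4287784) = (-3885064 - 358974)/(1373742 - 4287784) = -4244038/(-2914042) = -4244038*(-1/2914042) = 2122019/1457021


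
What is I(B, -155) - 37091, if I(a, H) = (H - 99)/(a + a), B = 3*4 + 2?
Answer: -519401/14 ≈ -37100.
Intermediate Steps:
B = 14 (B = 12 + 2 = 14)
I(a, H) = (-99 + H)/(2*a) (I(a, H) = (-99 + H)/((2*a)) = (-99 + H)*(1/(2*a)) = (-99 + H)/(2*a))
I(B, -155) - 37091 = (½)*(-99 - 155)/14 - 37091 = (½)*(1/14)*(-254) - 37091 = -127/14 - 37091 = -519401/14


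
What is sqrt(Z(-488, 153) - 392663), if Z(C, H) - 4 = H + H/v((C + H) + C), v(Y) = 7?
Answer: I*sqrt(19231723)/7 ≈ 626.49*I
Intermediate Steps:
Z(C, H) = 4 + 8*H/7 (Z(C, H) = 4 + (H + H/7) = 4 + 8*H/7)
sqrt(Z(-488, 153) - 392663) = sqrt((4 + (8/7)*153) - 392663) = sqrt((4 + 1224/7) - 392663) = sqrt(1252/7 - 392663) = sqrt(-2747389/7) = I*sqrt(19231723)/7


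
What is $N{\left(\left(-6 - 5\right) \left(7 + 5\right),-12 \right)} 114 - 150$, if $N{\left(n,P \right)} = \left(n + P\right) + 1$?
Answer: $-16452$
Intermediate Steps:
$N{\left(n,P \right)} = 1 + P + n$ ($N{\left(n,P \right)} = \left(P + n\right) + 1 = 1 + P + n$)
$N{\left(\left(-6 - 5\right) \left(7 + 5\right),-12 \right)} 114 - 150 = \left(1 - 12 + \left(-6 - 5\right) \left(7 + 5\right)\right) 114 - 150 = \left(1 - 12 - 132\right) 114 - 150 = \left(-143\right) 114 - 150 = -16302 - 150 = -16452$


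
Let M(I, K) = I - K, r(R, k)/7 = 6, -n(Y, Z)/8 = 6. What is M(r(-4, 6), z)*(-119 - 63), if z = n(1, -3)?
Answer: -16380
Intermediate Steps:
n(Y, Z) = -48 (n(Y, Z) = -8*6 = -48)
r(R, k) = 42 (r(R, k) = 7*6 = 42)
z = -48
M(r(-4, 6), z)*(-119 - 63) = (42 - 1*(-48))*(-119 - 63) = (42 + 48)*(-182) = 90*(-182) = -16380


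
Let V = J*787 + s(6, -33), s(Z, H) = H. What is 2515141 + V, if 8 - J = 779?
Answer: 1908331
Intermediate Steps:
J = -771 (J = 8 - 1*779 = 8 - 779 = -771)
V = -606810 (V = -771*787 - 33 = -606777 - 33 = -606810)
2515141 + V = 2515141 - 606810 = 1908331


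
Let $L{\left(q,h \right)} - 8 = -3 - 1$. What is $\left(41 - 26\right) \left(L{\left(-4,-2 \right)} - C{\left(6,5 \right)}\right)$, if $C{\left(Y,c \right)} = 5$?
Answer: $-15$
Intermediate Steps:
$L{\left(q,h \right)} = 4$ ($L{\left(q,h \right)} = 8 - 4 = 4$)
$\left(41 - 26\right) \left(L{\left(-4,-2 \right)} - C{\left(6,5 \right)}\right) = \left(41 - 26\right) \left(4 - 5\right) = 15 \left(4 - 5\right) = 15 \left(-1\right) = -15$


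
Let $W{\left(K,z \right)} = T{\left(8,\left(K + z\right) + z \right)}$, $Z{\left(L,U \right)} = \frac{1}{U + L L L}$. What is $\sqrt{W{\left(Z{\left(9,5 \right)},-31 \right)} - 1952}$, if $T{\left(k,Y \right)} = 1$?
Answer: $i \sqrt{1951} \approx 44.17 i$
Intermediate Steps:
$Z{\left(L,U \right)} = \frac{1}{U + L^{3}}$ ($Z{\left(L,U \right)} = \frac{1}{U + L^{2} L} = \frac{1}{U + L^{3}}$)
$W{\left(K,z \right)} = 1$
$\sqrt{W{\left(Z{\left(9,5 \right)},-31 \right)} - 1952} = \sqrt{1 - 1952} = \sqrt{-1951} = i \sqrt{1951}$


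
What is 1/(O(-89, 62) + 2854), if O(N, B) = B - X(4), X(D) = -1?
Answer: 1/2917 ≈ 0.00034282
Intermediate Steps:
O(N, B) = 1 + B (O(N, B) = B - 1*(-1) = B + 1 = 1 + B)
1/(O(-89, 62) + 2854) = 1/((1 + 62) + 2854) = 1/(63 + 2854) = 1/2917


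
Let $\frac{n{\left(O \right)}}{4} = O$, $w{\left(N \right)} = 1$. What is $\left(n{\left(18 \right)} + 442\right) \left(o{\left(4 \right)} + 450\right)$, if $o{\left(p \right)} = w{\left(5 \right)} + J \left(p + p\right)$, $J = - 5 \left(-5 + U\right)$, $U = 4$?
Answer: $252374$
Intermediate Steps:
$n{\left(O \right)} = 4 O$
$J = 5$ ($J = - 5 \left(-5 + 4\right) = \left(-5\right) \left(-1\right) = 5$)
$o{\left(p \right)} = 1 + 10 p$ ($o{\left(p \right)} = 1 + 5 \left(p + p\right) = 1 + 5 \cdot 2 p = 1 + 10 p$)
$\left(n{\left(18 \right)} + 442\right) \left(o{\left(4 \right)} + 450\right) = \left(4 \cdot 18 + 442\right) \left(\left(1 + 10 \cdot 4\right) + 450\right) = \left(72 + 442\right) \left(\left(1 + 40\right) + 450\right) = 514 \left(41 + 450\right) = 514 \cdot 491 = 252374$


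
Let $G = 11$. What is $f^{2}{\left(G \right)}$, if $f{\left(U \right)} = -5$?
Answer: $25$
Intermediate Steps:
$f^{2}{\left(G \right)} = \left(-5\right)^{2} = 25$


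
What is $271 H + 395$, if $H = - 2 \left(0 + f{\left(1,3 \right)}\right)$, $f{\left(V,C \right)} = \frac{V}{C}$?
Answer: $\frac{643}{3} \approx 214.33$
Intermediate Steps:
$H = - \frac{2}{3}$ ($H = - 2 \left(0 + 1 \cdot \frac{1}{3}\right) = - 2 \left(0 + \frac{1}{3}\right) = \left(-2\right) \frac{1}{3} = - \frac{2}{3} \approx -0.66667$)
$271 H + 395 = 271 \left(- \frac{2}{3}\right) + 395 = - \frac{542}{3} + 395 = \frac{643}{3}$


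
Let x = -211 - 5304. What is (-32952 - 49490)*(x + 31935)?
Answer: -2178117640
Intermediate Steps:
x = -5515
(-32952 - 49490)*(x + 31935) = (-32952 - 49490)*(-5515 + 31935) = -82442*26420 = -2178117640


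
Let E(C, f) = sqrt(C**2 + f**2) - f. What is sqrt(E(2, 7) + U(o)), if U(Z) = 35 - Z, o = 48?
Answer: sqrt(-20 + sqrt(53)) ≈ 3.5665*I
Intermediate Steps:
sqrt(E(2, 7) + U(o)) = sqrt((sqrt(2**2 + 7**2) - 1*7) + (35 - 1*48)) = sqrt((sqrt(4 + 49) - 7) + (35 - 48)) = sqrt((sqrt(53) - 7) - 13) = sqrt((-7 + sqrt(53)) - 13) = sqrt(-20 + sqrt(53))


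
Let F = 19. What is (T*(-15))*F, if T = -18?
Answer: 5130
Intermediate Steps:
(T*(-15))*F = -18*(-15)*19 = 270*19 = 5130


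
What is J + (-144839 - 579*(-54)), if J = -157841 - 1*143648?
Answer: -415062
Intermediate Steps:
J = -301489 (J = -157841 - 143648 = -301489)
J + (-144839 - 579*(-54)) = -301489 + (-144839 - 579*(-54)) = -301489 + (-144839 + 31266) = -301489 - 113573 = -415062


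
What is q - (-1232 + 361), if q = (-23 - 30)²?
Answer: 3680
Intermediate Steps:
q = 2809 (q = (-53)² = 2809)
q - (-1232 + 361) = 2809 - (-1232 + 361) = 2809 - 1*(-871) = 2809 + 871 = 3680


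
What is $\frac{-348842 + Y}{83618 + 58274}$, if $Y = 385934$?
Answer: $\frac{9273}{35473} \approx 0.26141$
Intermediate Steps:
$\frac{-348842 + Y}{83618 + 58274} = \frac{-348842 + 385934}{83618 + 58274} = \frac{37092}{141892} = 37092 \cdot \frac{1}{141892} = \frac{9273}{35473}$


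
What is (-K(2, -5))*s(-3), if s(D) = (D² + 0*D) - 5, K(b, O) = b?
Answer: -8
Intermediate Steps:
s(D) = -5 + D² (s(D) = (D² + 0) - 5 = D² - 5 = -5 + D²)
(-K(2, -5))*s(-3) = (-1*2)*(-5 + (-3)²) = -2*(-5 + 9) = -2*4 = -8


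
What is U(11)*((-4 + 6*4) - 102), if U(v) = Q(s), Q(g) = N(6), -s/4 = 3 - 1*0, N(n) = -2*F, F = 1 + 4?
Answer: 820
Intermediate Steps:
F = 5
N(n) = -10 (N(n) = -2*5 = -10)
s = -12 (s = -4*(3 - 1*0) = -4*(3 + 0) = -4*3 = -12)
Q(g) = -10
U(v) = -10
U(11)*((-4 + 6*4) - 102) = -10*((-4 + 6*4) - 102) = -10*((-4 + 24) - 102) = -10*(20 - 102) = -10*(-82) = 820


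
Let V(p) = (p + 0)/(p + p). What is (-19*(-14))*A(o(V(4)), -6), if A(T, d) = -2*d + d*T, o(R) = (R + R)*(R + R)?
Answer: 1596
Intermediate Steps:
V(p) = ½ (V(p) = p/((2*p)) = p*(1/(2*p)) = ½)
o(R) = 4*R² (o(R) = (2*R)*(2*R) = 4*R²)
A(T, d) = -2*d + T*d
(-19*(-14))*A(o(V(4)), -6) = (-19*(-14))*(-6*(-2 + 4*(½)²)) = 266*(-6*(-2 + 4*(¼))) = 266*(-6*(-2 + 1)) = 266*(-6*(-1)) = 266*6 = 1596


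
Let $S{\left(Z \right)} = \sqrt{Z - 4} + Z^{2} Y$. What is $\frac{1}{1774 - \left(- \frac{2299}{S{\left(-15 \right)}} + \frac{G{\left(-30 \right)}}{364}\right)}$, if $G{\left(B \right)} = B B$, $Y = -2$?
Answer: $\frac{2962390469311}{5232823000987220} + \frac{19038019 i \sqrt{19}}{5232823000987220} \approx 0.00056612 + 1.5859 \cdot 10^{-8} i$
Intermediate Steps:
$G{\left(B \right)} = B^{2}$
$S{\left(Z \right)} = \sqrt{-4 + Z} - 2 Z^{2}$ ($S{\left(Z \right)} = \sqrt{Z - 4} + Z^{2} \left(-2\right) = \sqrt{-4 + Z} - 2 Z^{2}$)
$\frac{1}{1774 - \left(- \frac{2299}{S{\left(-15 \right)}} + \frac{G{\left(-30 \right)}}{364}\right)} = \frac{1}{1774 - \left(- \frac{2299}{\sqrt{-4 - 15} - 2 \left(-15\right)^{2}} + \frac{\left(-30\right)^{2}}{364}\right)} = \frac{1}{1774 - \left(- \frac{2299}{\sqrt{-19} - 450} + 900 \cdot \frac{1}{364}\right)} = \frac{1}{1774 - \left(- \frac{2299}{i \sqrt{19} - 450} + \frac{225}{91}\right)} = \frac{1}{1774 - \left(- \frac{2299}{-450 + i \sqrt{19}} + \frac{225}{91}\right)} = \frac{1}{1774 - \left(\frac{225}{91} - \frac{2299}{-450 + i \sqrt{19}}\right)} = \frac{1}{\frac{161209}{91} + \frac{2299}{-450 + i \sqrt{19}}}$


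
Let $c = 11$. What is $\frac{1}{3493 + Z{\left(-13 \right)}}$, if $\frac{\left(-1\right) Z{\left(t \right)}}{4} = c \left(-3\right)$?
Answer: $\frac{1}{3625} \approx 0.00027586$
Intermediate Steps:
$Z{\left(t \right)} = 132$ ($Z{\left(t \right)} = - 4 \cdot 11 \left(-3\right) = \left(-4\right) \left(-33\right) = 132$)
$\frac{1}{3493 + Z{\left(-13 \right)}} = \frac{1}{3493 + 132} = \frac{1}{3625}$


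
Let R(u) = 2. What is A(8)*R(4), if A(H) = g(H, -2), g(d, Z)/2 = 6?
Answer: 24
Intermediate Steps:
g(d, Z) = 12 (g(d, Z) = 2*6 = 12)
A(H) = 12
A(8)*R(4) = 12*2 = 24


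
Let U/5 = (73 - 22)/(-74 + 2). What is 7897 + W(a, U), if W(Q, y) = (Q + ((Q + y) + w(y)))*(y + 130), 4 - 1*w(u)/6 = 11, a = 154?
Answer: 23666137/576 ≈ 41087.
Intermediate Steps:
w(u) = -42 (w(u) = 24 - 6*11 = 24 - 66 = -42)
U = -85/24 (U = 5*((73 - 22)/(-74 + 2)) = 5*(51/(-72)) = 5*(51*(-1/72)) = 5*(-17/24) = -85/24 ≈ -3.5417)
W(Q, y) = (130 + y)*(-42 + y + 2*Q) (W(Q, y) = (Q + ((Q + y) - 42))*(y + 130) = (Q + (-42 + Q + y))*(130 + y) = (-42 + y + 2*Q)*(130 + y) = (130 + y)*(-42 + y + 2*Q))
7897 + W(a, U) = 7897 + (-5460 + (-85/24)² + 88*(-85/24) + 260*154 + 2*154*(-85/24)) = 7897 + (-5460 + 7225/576 - 935/3 + 40040 - 6545/6) = 7897 + 19117465/576 = 23666137/576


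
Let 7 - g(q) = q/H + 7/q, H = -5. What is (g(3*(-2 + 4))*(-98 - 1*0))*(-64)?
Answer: 661696/15 ≈ 44113.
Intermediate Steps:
g(q) = 7 - 7/q + q/5 (g(q) = 7 - (q/(-5) + 7/q) = 7 - (q*(-⅕) + 7/q) = 7 - (-q/5 + 7/q) = 7 - (7/q - q/5) = 7 + (-7/q + q/5) = 7 - 7/q + q/5)
(g(3*(-2 + 4))*(-98 - 1*0))*(-64) = ((7 - 7*1/(3*(-2 + 4)) + (3*(-2 + 4))/5)*(-98 - 1*0))*(-64) = ((7 - 7/(3*2) + (3*2)/5)*(-98 + 0))*(-64) = ((7 - 7/6 + (⅕)*6)*(-98))*(-64) = ((7 - 7*⅙ + 6/5)*(-98))*(-64) = ((7 - 7/6 + 6/5)*(-98))*(-64) = ((211/30)*(-98))*(-64) = -10339/15*(-64) = 661696/15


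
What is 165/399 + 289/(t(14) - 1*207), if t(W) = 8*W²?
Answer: 113292/181013 ≈ 0.62588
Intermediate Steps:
165/399 + 289/(t(14) - 1*207) = 165/399 + 289/(8*14² - 1*207) = 165*(1/399) + 289/(8*196 - 207) = 55/133 + 289/(1568 - 207) = 55/133 + 289/1361 = 113292/181013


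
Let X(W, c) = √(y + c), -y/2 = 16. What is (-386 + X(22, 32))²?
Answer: 148996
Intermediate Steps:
y = -32 (y = -2*16 = -32)
X(W, c) = √(-32 + c)
(-386 + X(22, 32))² = (-386 + √(-32 + 32))² = (-386 + √0)² = (-386 + 0)² = (-386)² = 148996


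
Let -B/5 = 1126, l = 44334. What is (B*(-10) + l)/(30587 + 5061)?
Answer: 50317/17824 ≈ 2.8230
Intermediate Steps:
B = -5630 (B = -5*1126 = -5630)
(B*(-10) + l)/(30587 + 5061) = (-5630*(-10) + 44334)/(30587 + 5061) = (56300 + 44334)/35648 = 100634*(1/35648) = 50317/17824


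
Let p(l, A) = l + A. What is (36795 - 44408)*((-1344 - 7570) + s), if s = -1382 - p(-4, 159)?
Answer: 79563463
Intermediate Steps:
p(l, A) = A + l
s = -1537 (s = -1382 - (159 - 4) = -1382 - 1*155 = -1382 - 155 = -1537)
(36795 - 44408)*((-1344 - 7570) + s) = (36795 - 44408)*((-1344 - 7570) - 1537) = -7613*(-8914 - 1537) = -7613*(-10451) = 79563463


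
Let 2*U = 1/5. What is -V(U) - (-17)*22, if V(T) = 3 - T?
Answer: 3711/10 ≈ 371.10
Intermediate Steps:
U = 1/10 (U = (1/2)/5 = (1/2)*(1/5) = 1/10 ≈ 0.10000)
-V(U) - (-17)*22 = -(3 - 1*1/10) - (-17)*22 = -(3 - 1/10) - 1*(-374) = -1*29/10 + 374 = -29/10 + 374 = 3711/10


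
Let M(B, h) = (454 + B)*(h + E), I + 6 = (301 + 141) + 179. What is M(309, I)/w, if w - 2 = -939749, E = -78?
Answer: -136577/313249 ≈ -0.43600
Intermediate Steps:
w = -939747 (w = 2 - 939749 = -939747)
I = 615 (I = -6 + ((301 + 141) + 179) = -6 + (442 + 179) = -6 + 621 = 615)
M(B, h) = (-78 + h)*(454 + B) (M(B, h) = (454 + B)*(h - 78) = (454 + B)*(-78 + h) = (-78 + h)*(454 + B))
M(309, I)/w = (-35412 - 78*309 + 454*615 + 309*615)/(-939747) = (-35412 - 24102 + 279210 + 190035)*(-1/939747) = 409731*(-1/939747) = -136577/313249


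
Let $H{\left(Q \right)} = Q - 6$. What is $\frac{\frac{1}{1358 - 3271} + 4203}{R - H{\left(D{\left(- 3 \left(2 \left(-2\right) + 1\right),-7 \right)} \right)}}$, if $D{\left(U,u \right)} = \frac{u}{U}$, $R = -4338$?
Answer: $- \frac{72363042}{74570653} \approx -0.9704$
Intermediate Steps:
$H{\left(Q \right)} = -6 + Q$ ($H{\left(Q \right)} = Q - 6 = -6 + Q$)
$\frac{\frac{1}{1358 - 3271} + 4203}{R - H{\left(D{\left(- 3 \left(2 \left(-2\right) + 1\right),-7 \right)} \right)}} = \frac{\frac{1}{1358 - 3271} + 4203}{-4338 - \left(-6 - \frac{7}{\left(-3\right) \left(2 \left(-2\right) + 1\right)}\right)} = \frac{\frac{1}{-1913} + 4203}{-4338 - \left(-6 - \frac{7}{\left(-3\right) \left(-4 + 1\right)}\right)} = \frac{- \frac{1}{1913} + 4203}{-4338 - \left(-6 - \frac{7}{\left(-3\right) \left(-3\right)}\right)} = \frac{8040338}{1913 \left(-4338 - \left(-6 - \frac{7}{9}\right)\right)} = \frac{8040338}{1913 \left(-4338 - - \frac{61}{9}\right)} = \frac{8040338}{1913 \left(-4338 + \frac{61}{9}\right)} = \frac{8040338}{1913 \left(- \frac{38981}{9}\right)} = \frac{8040338}{1913} \left(- \frac{9}{38981}\right) = - \frac{72363042}{74570653}$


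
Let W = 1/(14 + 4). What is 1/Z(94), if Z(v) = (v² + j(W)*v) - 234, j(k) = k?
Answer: 9/77465 ≈ 0.00011618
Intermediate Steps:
W = 1/18 ≈ 0.055556
Z(v) = -234 + v² + v/18 (Z(v) = (v² + v/18) - 234 = -234 + v² + v/18)
1/Z(94) = 1/(-234 + 94² + (1/18)*94) = 1/(-234 + 8836 + 47/9) = 1/(77465/9) = 9/77465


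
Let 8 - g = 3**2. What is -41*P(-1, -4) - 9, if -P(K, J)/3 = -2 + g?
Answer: -378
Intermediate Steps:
g = -1 (g = 8 - 1*3**2 = 8 - 1*9 = 8 - 9 = -1)
P(K, J) = 9 (P(K, J) = -3*(-2 - 1) = -3*(-3) = 9)
-41*P(-1, -4) - 9 = -41*9 - 9 = -369 - 9 = -378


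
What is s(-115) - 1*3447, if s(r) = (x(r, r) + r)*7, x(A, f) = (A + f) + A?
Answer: -6667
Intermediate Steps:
x(A, f) = f + 2*A
s(r) = 28*r (s(r) = ((r + 2*r) + r)*7 = (3*r + r)*7 = (4*r)*7 = 28*r)
s(-115) - 1*3447 = 28*(-115) - 1*3447 = -3220 - 3447 = -6667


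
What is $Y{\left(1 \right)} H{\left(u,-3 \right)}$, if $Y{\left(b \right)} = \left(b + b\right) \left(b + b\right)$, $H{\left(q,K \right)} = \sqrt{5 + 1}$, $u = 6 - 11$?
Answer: $4 \sqrt{6} \approx 9.798$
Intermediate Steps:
$u = -5$ ($u = 6 - 11 = -5$)
$H{\left(q,K \right)} = \sqrt{6}$
$Y{\left(b \right)} = 4 b^{2}$ ($Y{\left(b \right)} = 2 b 2 b = 4 b^{2}$)
$Y{\left(1 \right)} H{\left(u,-3 \right)} = 4 \cdot 1^{2} \sqrt{6} = 4 \cdot 1 \sqrt{6} = 4 \sqrt{6}$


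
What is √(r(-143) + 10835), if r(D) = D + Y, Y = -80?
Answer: 2*√2653 ≈ 103.01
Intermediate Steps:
r(D) = -80 + D (r(D) = D - 80 = -80 + D)
√(r(-143) + 10835) = √((-80 - 143) + 10835) = √(-223 + 10835) = √10612 = 2*√2653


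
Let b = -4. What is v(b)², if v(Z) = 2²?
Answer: 16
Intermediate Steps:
v(Z) = 4
v(b)² = 4² = 16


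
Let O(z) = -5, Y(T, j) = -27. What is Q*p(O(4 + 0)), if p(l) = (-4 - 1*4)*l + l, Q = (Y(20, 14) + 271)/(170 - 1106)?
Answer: -2135/234 ≈ -9.1239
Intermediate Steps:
Q = -61/234 (Q = (-27 + 271)/(170 - 1106) = 244/(-936) = 244*(-1/936) = -61/234 ≈ -0.26068)
p(l) = -7*l (p(l) = (-4 - 4)*l + l = -8*l + l = -7*l)
Q*p(O(4 + 0)) = -(-427)*(-5)/234 = -61/234*35 = -2135/234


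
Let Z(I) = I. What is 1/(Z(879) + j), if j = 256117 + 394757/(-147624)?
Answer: 147624/37938382747 ≈ 3.8912e-6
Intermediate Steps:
j = 37808621251/147624 (j = 256117 + 394757*(-1/147624) = 256117 - 394757/147624 = 37808621251/147624 ≈ 2.5611e+5)
1/(Z(879) + j) = 1/(879 + 37808621251/147624) = 1/(37938382747/147624) = 147624/37938382747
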